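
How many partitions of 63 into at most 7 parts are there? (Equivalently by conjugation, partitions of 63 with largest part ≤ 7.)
p(63, parts ≤ 7) = 55748

Use the recurrence p(n, m) = p(n, m−1) + p(n−m, m): either the largest part is < m (count p(n, m−1)) or the largest part is exactly m (remove one copy of m, count p(n−m, m)). With p(0, ·) = 1 this gives p(63, parts ≤ 7) = 55748. (By conjugating Young diagrams, this also counts partitions of 63 into at most 7 parts.)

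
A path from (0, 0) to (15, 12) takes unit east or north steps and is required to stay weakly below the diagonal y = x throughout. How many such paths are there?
Number of paths = 4345965

By the reflection principle (André's argument), the number of monotone paths to (15, 12) with n ≤ m that never go above y = x is C(27, 15) − C(27, 16) = 17383860 − 13037895 = 4345965.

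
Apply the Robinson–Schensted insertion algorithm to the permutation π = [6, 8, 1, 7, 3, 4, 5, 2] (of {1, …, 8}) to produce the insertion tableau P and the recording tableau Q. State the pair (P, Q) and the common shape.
P = [1, 2, 4, 5] / [3, 7] / [6] / [8];  Q = [1, 2, 6, 7] / [3, 4] / [5] / [8];  common shape = (4, 2, 1, 1)

Row-insert the values π_1, π_2, … into P one at a time, bumping the leftmost entry strictly greater than the inserted value down to the next row. The recording tableau Q records, in position (i, j), the step at which that cell was added to P.
  Insert 6 (step 1): P = [6];  Q = [1]
  Insert 8 (step 2): P = [6, 8];  Q = [1, 2]
  Insert 1 (step 3): P = [1, 8] / [6];  Q = [1, 2] / [3]
  Insert 7 (step 4): P = [1, 7] / [6, 8];  Q = [1, 2] / [3, 4]
  Insert 3 (step 5): P = [1, 3] / [6, 7] / [8];  Q = [1, 2] / [3, 4] / [5]
  Insert 4 (step 6): P = [1, 3, 4] / [6, 7] / [8];  Q = [1, 2, 6] / [3, 4] / [5]
  Insert 5 (step 7): P = [1, 3, 4, 5] / [6, 7] / [8];  Q = [1, 2, 6, 7] / [3, 4] / [5]
  Insert 2 (step 8): P = [1, 2, 4, 5] / [3, 7] / [6] / [8];  Q = [1, 2, 6, 7] / [3, 4] / [5] / [8]
Final shape: (4, 2, 1, 1).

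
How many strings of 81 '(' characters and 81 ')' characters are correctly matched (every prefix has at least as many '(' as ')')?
C_81 = 4462290049988320482463241297506133183499654740

These balanced parentheses are counted by the Catalan number C_n = (1/(n + 1)) · C(2n, n). For n = 81: C_81 = (1/82) · C(162, 81) = 365907784099042279561985786395502921046971688680/82 = 4462290049988320482463241297506133183499654740.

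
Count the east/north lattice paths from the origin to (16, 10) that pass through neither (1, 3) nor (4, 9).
Number of paths = 4624632

Inclusion–exclusion. Total paths: C(26, 16) = 5311735. Through P₁: C(4, 1)·C(22, 15) = 682176. Through P₂: C(13, 4)·C(13, 12) = 9295. Since P₁ is strictly southwest of P₂, a monotone path through both must visit P₁ then P₂; paths through both = C(4, 1)·C(9, 3)·C(13, 12) = 4368. Avoid both = 5311735 − 682176 − 9295 + 4368 = 4624632.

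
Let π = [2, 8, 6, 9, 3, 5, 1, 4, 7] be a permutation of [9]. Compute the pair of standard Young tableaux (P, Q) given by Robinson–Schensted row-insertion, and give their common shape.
P = [1, 3, 4, 7] / [2, 5] / [6, 9] / [8];  Q = [1, 2, 4, 9] / [3, 6] / [5, 8] / [7];  common shape = (4, 2, 2, 1)

Row-insert the values π_1, π_2, … into P one at a time, bumping the leftmost entry strictly greater than the inserted value down to the next row. The recording tableau Q records, in position (i, j), the step at which that cell was added to P.
  Insert 2 (step 1): P = [2];  Q = [1]
  Insert 8 (step 2): P = [2, 8];  Q = [1, 2]
  Insert 6 (step 3): P = [2, 6] / [8];  Q = [1, 2] / [3]
  Insert 9 (step 4): P = [2, 6, 9] / [8];  Q = [1, 2, 4] / [3]
  Insert 3 (step 5): P = [2, 3, 9] / [6] / [8];  Q = [1, 2, 4] / [3] / [5]
  Insert 5 (step 6): P = [2, 3, 5] / [6, 9] / [8];  Q = [1, 2, 4] / [3, 6] / [5]
  Insert 1 (step 7): P = [1, 3, 5] / [2, 9] / [6] / [8];  Q = [1, 2, 4] / [3, 6] / [5] / [7]
  Insert 4 (step 8): P = [1, 3, 4] / [2, 5] / [6, 9] / [8];  Q = [1, 2, 4] / [3, 6] / [5, 8] / [7]
  Insert 7 (step 9): P = [1, 3, 4, 7] / [2, 5] / [6, 9] / [8];  Q = [1, 2, 4, 9] / [3, 6] / [5, 8] / [7]
Final shape: (4, 2, 2, 1).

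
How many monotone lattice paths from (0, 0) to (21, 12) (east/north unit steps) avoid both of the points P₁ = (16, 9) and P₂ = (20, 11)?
Number of paths = 132355340

Inclusion–exclusion. Total paths: C(33, 21) = 354817320. Through P₁: C(25, 16)·C(8, 5) = 114406600. Through P₂: C(31, 20)·C(2, 1) = 169344630. Since P₁ is strictly southwest of P₂, a monotone path through both must visit P₁ then P₂; paths through both = C(25, 16)·C(6, 4)·C(2, 1) = 61289250. Avoid both = 354817320 − 114406600 − 169344630 + 61289250 = 132355340.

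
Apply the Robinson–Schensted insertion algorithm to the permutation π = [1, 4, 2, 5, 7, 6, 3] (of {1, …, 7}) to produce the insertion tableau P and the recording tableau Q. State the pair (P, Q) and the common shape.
P = [1, 2, 3, 6] / [4, 5] / [7];  Q = [1, 2, 4, 5] / [3, 6] / [7];  common shape = (4, 2, 1)

Row-insert the values π_1, π_2, … into P one at a time, bumping the leftmost entry strictly greater than the inserted value down to the next row. The recording tableau Q records, in position (i, j), the step at which that cell was added to P.
  Insert 1 (step 1): P = [1];  Q = [1]
  Insert 4 (step 2): P = [1, 4];  Q = [1, 2]
  Insert 2 (step 3): P = [1, 2] / [4];  Q = [1, 2] / [3]
  Insert 5 (step 4): P = [1, 2, 5] / [4];  Q = [1, 2, 4] / [3]
  Insert 7 (step 5): P = [1, 2, 5, 7] / [4];  Q = [1, 2, 4, 5] / [3]
  Insert 6 (step 6): P = [1, 2, 5, 6] / [4, 7];  Q = [1, 2, 4, 5] / [3, 6]
  Insert 3 (step 7): P = [1, 2, 3, 6] / [4, 5] / [7];  Q = [1, 2, 4, 5] / [3, 6] / [7]
Final shape: (4, 2, 1).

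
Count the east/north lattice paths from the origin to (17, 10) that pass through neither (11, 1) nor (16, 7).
Number of paths = 7417773

Inclusion–exclusion. Total paths: C(27, 17) = 8436285. Through P₁: C(12, 11)·C(15, 6) = 60060. Through P₂: C(23, 16)·C(4, 1) = 980628. Since P₁ is strictly southwest of P₂, a monotone path through both must visit P₁ then P₂; paths through both = C(12, 11)·C(11, 5)·C(4, 1) = 22176. Avoid both = 8436285 − 60060 − 980628 + 22176 = 7417773.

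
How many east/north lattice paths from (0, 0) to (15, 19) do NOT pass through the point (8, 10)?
Number of paths = 1355376000

Total paths from (0, 0) to (15, 19): C(34, 15) = 1855967520. Paths through (8, 10): (paths (0, 0) → (8, 10)) × (paths (8, 10) → (15, 19)) = C(18, 8) · C(16, 7) = 43758 · 11440 = 500591520. Avoidance count = 1855967520 − 500591520 = 1355376000.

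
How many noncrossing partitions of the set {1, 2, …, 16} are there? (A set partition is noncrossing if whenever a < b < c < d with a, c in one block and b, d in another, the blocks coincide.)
C_16 = 35357670

These noncrossing partitions are counted by the Catalan number C_n = (1/(n + 1)) · C(2n, n). For n = 16: C_16 = (1/17) · C(32, 16) = 601080390/17 = 35357670.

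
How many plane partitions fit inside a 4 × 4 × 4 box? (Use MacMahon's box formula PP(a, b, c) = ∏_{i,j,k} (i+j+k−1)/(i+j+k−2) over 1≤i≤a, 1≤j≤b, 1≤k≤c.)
PP(4, 4, 4) = 232848

Evaluate the triple product over i = 1..4, j = 1..4, k = 1..4. The factors are (2/1) · (3/2) · (4/3) · (5/4) · (3/2) · (4/3) · (5/4) · (6/5) · … (64 factors total). The numerators and denominators telescope so the product is an integer; carrying out the multiplication exactly gives PP(4, 4, 4) = 232848.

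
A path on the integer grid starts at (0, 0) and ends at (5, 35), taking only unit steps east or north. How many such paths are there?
Number of paths = 658008

A monotone lattice path from (0, 0) to (5, 35) consists of 5 east steps and 35 north steps in some order, so it is determined by which 5 of the 40 steps are east. The count is C(40, 5) = 658008.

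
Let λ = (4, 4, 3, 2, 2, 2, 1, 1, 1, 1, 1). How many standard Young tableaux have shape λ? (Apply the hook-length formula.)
# SYT of shape (4, 4, 3, 2, 2, 2, 1, 1, 1, 1, 1) = 230234400

Hook-length formula: f^λ = n! / Π hook(c), product over all cells c of the Young diagram. For λ = (4, 4, 3, 2, 2, 2, 1, 1, 1, 1, 1), n = 22 boxes. Hook lengths by row (left-to-right, top-to-bottom): [14, 8, 4, 2]; [13, 7, 3, 1]; [11, 5, 1]; [9, 3]; [8, 2]; [7, 1]; [5]; [4]; [3]; [2]; [1]. Product of hooks = 4881984307200. So f^λ = 22! / 4881984307200 = 1124000727777607680000 / 4881984307200 = 230234400.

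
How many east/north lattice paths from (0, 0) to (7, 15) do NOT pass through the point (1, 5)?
Number of paths = 122496

Total paths from (0, 0) to (7, 15): C(22, 7) = 170544. Paths through (1, 5): (paths (0, 0) → (1, 5)) × (paths (1, 5) → (7, 15)) = C(6, 1) · C(16, 6) = 6 · 8008 = 48048. Avoidance count = 170544 − 48048 = 122496.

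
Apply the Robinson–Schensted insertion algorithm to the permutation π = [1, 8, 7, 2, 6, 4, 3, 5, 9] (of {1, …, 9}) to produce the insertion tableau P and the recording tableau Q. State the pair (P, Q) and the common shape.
P = [1, 2, 3, 5, 9] / [4] / [6] / [7] / [8];  Q = [1, 2, 5, 8, 9] / [3] / [4] / [6] / [7];  common shape = (5, 1, 1, 1, 1)

Row-insert the values π_1, π_2, … into P one at a time, bumping the leftmost entry strictly greater than the inserted value down to the next row. The recording tableau Q records, in position (i, j), the step at which that cell was added to P.
  Insert 1 (step 1): P = [1];  Q = [1]
  Insert 8 (step 2): P = [1, 8];  Q = [1, 2]
  Insert 7 (step 3): P = [1, 7] / [8];  Q = [1, 2] / [3]
  Insert 2 (step 4): P = [1, 2] / [7] / [8];  Q = [1, 2] / [3] / [4]
  Insert 6 (step 5): P = [1, 2, 6] / [7] / [8];  Q = [1, 2, 5] / [3] / [4]
  Insert 4 (step 6): P = [1, 2, 4] / [6] / [7] / [8];  Q = [1, 2, 5] / [3] / [4] / [6]
  Insert 3 (step 7): P = [1, 2, 3] / [4] / [6] / [7] / [8];  Q = [1, 2, 5] / [3] / [4] / [6] / [7]
  Insert 5 (step 8): P = [1, 2, 3, 5] / [4] / [6] / [7] / [8];  Q = [1, 2, 5, 8] / [3] / [4] / [6] / [7]
  Insert 9 (step 9): P = [1, 2, 3, 5, 9] / [4] / [6] / [7] / [8];  Q = [1, 2, 5, 8, 9] / [3] / [4] / [6] / [7]
Final shape: (5, 1, 1, 1, 1).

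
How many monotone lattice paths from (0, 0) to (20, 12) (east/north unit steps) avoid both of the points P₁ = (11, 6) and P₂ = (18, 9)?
Number of paths = 131833910

Inclusion–exclusion. Total paths: C(32, 20) = 225792840. Through P₁: C(17, 11)·C(15, 9) = 61941880. Through P₂: C(27, 18)·C(5, 2) = 46868250. Since P₁ is strictly southwest of P₂, a monotone path through both must visit P₁ then P₂; paths through both = C(17, 11)·C(10, 7)·C(5, 2) = 14851200. Avoid both = 225792840 − 61941880 − 46868250 + 14851200 = 131833910.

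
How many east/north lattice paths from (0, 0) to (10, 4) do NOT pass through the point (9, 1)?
Number of paths = 961

Total paths from (0, 0) to (10, 4): C(14, 10) = 1001. Paths through (9, 1): (paths (0, 0) → (9, 1)) × (paths (9, 1) → (10, 4)) = C(10, 9) · C(4, 1) = 10 · 4 = 40. Avoidance count = 1001 − 40 = 961.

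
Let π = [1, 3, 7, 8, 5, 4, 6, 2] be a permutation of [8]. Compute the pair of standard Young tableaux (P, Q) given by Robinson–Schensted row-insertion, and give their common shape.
P = [1, 2, 4, 6] / [3, 8] / [5] / [7];  Q = [1, 2, 3, 4] / [5, 7] / [6] / [8];  common shape = (4, 2, 1, 1)

Row-insert the values π_1, π_2, … into P one at a time, bumping the leftmost entry strictly greater than the inserted value down to the next row. The recording tableau Q records, in position (i, j), the step at which that cell was added to P.
  Insert 1 (step 1): P = [1];  Q = [1]
  Insert 3 (step 2): P = [1, 3];  Q = [1, 2]
  Insert 7 (step 3): P = [1, 3, 7];  Q = [1, 2, 3]
  Insert 8 (step 4): P = [1, 3, 7, 8];  Q = [1, 2, 3, 4]
  Insert 5 (step 5): P = [1, 3, 5, 8] / [7];  Q = [1, 2, 3, 4] / [5]
  Insert 4 (step 6): P = [1, 3, 4, 8] / [5] / [7];  Q = [1, 2, 3, 4] / [5] / [6]
  Insert 6 (step 7): P = [1, 3, 4, 6] / [5, 8] / [7];  Q = [1, 2, 3, 4] / [5, 7] / [6]
  Insert 2 (step 8): P = [1, 2, 4, 6] / [3, 8] / [5] / [7];  Q = [1, 2, 3, 4] / [5, 7] / [6] / [8]
Final shape: (4, 2, 1, 1).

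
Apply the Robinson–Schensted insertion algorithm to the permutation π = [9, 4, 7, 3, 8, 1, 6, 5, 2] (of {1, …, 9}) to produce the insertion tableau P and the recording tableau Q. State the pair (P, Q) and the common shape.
P = [1, 2, 8] / [3, 5] / [4, 6] / [7] / [9];  Q = [1, 3, 5] / [2, 7] / [4, 8] / [6] / [9];  common shape = (3, 2, 2, 1, 1)

Row-insert the values π_1, π_2, … into P one at a time, bumping the leftmost entry strictly greater than the inserted value down to the next row. The recording tableau Q records, in position (i, j), the step at which that cell was added to P.
  Insert 9 (step 1): P = [9];  Q = [1]
  Insert 4 (step 2): P = [4] / [9];  Q = [1] / [2]
  Insert 7 (step 3): P = [4, 7] / [9];  Q = [1, 3] / [2]
  Insert 3 (step 4): P = [3, 7] / [4] / [9];  Q = [1, 3] / [2] / [4]
  Insert 8 (step 5): P = [3, 7, 8] / [4] / [9];  Q = [1, 3, 5] / [2] / [4]
  Insert 1 (step 6): P = [1, 7, 8] / [3] / [4] / [9];  Q = [1, 3, 5] / [2] / [4] / [6]
  Insert 6 (step 7): P = [1, 6, 8] / [3, 7] / [4] / [9];  Q = [1, 3, 5] / [2, 7] / [4] / [6]
  Insert 5 (step 8): P = [1, 5, 8] / [3, 6] / [4, 7] / [9];  Q = [1, 3, 5] / [2, 7] / [4, 8] / [6]
  Insert 2 (step 9): P = [1, 2, 8] / [3, 5] / [4, 6] / [7] / [9];  Q = [1, 3, 5] / [2, 7] / [4, 8] / [6] / [9]
Final shape: (3, 2, 2, 1, 1).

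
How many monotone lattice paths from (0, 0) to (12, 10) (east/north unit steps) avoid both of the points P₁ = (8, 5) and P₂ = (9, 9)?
Number of paths = 315744

Inclusion–exclusion. Total paths: C(22, 12) = 646646. Through P₁: C(13, 8)·C(9, 4) = 162162. Through P₂: C(18, 9)·C(4, 3) = 194480. Since P₁ is strictly southwest of P₂, a monotone path through both must visit P₁ then P₂; paths through both = C(13, 8)·C(5, 1)·C(4, 3) = 25740. Avoid both = 646646 − 162162 − 194480 + 25740 = 315744.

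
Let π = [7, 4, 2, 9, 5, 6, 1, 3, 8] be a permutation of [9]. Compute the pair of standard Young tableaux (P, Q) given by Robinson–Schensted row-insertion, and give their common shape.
P = [1, 3, 6, 8] / [2, 5] / [4, 9] / [7];  Q = [1, 4, 6, 9] / [2, 5] / [3, 8] / [7];  common shape = (4, 2, 2, 1)

Row-insert the values π_1, π_2, … into P one at a time, bumping the leftmost entry strictly greater than the inserted value down to the next row. The recording tableau Q records, in position (i, j), the step at which that cell was added to P.
  Insert 7 (step 1): P = [7];  Q = [1]
  Insert 4 (step 2): P = [4] / [7];  Q = [1] / [2]
  Insert 2 (step 3): P = [2] / [4] / [7];  Q = [1] / [2] / [3]
  Insert 9 (step 4): P = [2, 9] / [4] / [7];  Q = [1, 4] / [2] / [3]
  Insert 5 (step 5): P = [2, 5] / [4, 9] / [7];  Q = [1, 4] / [2, 5] / [3]
  Insert 6 (step 6): P = [2, 5, 6] / [4, 9] / [7];  Q = [1, 4, 6] / [2, 5] / [3]
  Insert 1 (step 7): P = [1, 5, 6] / [2, 9] / [4] / [7];  Q = [1, 4, 6] / [2, 5] / [3] / [7]
  Insert 3 (step 8): P = [1, 3, 6] / [2, 5] / [4, 9] / [7];  Q = [1, 4, 6] / [2, 5] / [3, 8] / [7]
  Insert 8 (step 9): P = [1, 3, 6, 8] / [2, 5] / [4, 9] / [7];  Q = [1, 4, 6, 9] / [2, 5] / [3, 8] / [7]
Final shape: (4, 2, 2, 1).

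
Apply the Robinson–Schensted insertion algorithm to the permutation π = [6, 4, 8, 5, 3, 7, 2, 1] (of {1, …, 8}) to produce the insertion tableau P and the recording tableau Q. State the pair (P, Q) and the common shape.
P = [1, 5, 7] / [2, 8] / [3] / [4] / [6];  Q = [1, 3, 6] / [2, 4] / [5] / [7] / [8];  common shape = (3, 2, 1, 1, 1)

Row-insert the values π_1, π_2, … into P one at a time, bumping the leftmost entry strictly greater than the inserted value down to the next row. The recording tableau Q records, in position (i, j), the step at which that cell was added to P.
  Insert 6 (step 1): P = [6];  Q = [1]
  Insert 4 (step 2): P = [4] / [6];  Q = [1] / [2]
  Insert 8 (step 3): P = [4, 8] / [6];  Q = [1, 3] / [2]
  Insert 5 (step 4): P = [4, 5] / [6, 8];  Q = [1, 3] / [2, 4]
  Insert 3 (step 5): P = [3, 5] / [4, 8] / [6];  Q = [1, 3] / [2, 4] / [5]
  Insert 7 (step 6): P = [3, 5, 7] / [4, 8] / [6];  Q = [1, 3, 6] / [2, 4] / [5]
  Insert 2 (step 7): P = [2, 5, 7] / [3, 8] / [4] / [6];  Q = [1, 3, 6] / [2, 4] / [5] / [7]
  Insert 1 (step 8): P = [1, 5, 7] / [2, 8] / [3] / [4] / [6];  Q = [1, 3, 6] / [2, 4] / [5] / [7] / [8]
Final shape: (3, 2, 1, 1, 1).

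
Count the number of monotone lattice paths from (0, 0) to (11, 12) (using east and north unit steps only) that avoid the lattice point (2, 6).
Number of paths = 1211938

Total paths from (0, 0) to (11, 12): C(23, 11) = 1352078. Paths through (2, 6): (paths (0, 0) → (2, 6)) × (paths (2, 6) → (11, 12)) = C(8, 2) · C(15, 9) = 28 · 5005 = 140140. Avoidance count = 1352078 − 140140 = 1211938.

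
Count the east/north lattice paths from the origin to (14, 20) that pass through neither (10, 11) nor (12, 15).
Number of paths = 885828180

Inclusion–exclusion. Total paths: C(34, 14) = 1391975640. Through P₁: C(21, 10)·C(13, 4) = 252191940. Through P₂: C(27, 12)·C(7, 2) = 365061060. Since P₁ is strictly southwest of P₂, a monotone path through both must visit P₁ then P₂; paths through both = C(21, 10)·C(6, 2)·C(7, 2) = 111105540. Avoid both = 1391975640 − 252191940 − 365061060 + 111105540 = 885828180.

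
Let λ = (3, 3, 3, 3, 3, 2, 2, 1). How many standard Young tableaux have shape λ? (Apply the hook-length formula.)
# SYT of shape (3, 3, 3, 3, 3, 2, 2, 1) = 4157010

Hook-length formula: f^λ = n! / Π hook(c), product over all cells c of the Young diagram. For λ = (3, 3, 3, 3, 3, 2, 2, 1), n = 20 boxes. Hook lengths by row (left-to-right, top-to-bottom): [10, 8, 5]; [9, 7, 4]; [8, 6, 3]; [7, 5, 2]; [6, 4, 1]; [4, 2]; [3, 1]; [1]. Product of hooks = 585252864000. So f^λ = 20! / 585252864000 = 2432902008176640000 / 585252864000 = 4157010.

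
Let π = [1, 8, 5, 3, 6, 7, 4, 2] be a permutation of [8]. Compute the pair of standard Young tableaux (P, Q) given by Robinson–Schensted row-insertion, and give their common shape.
P = [1, 2, 4, 7] / [3, 6] / [5] / [8];  Q = [1, 2, 5, 6] / [3, 7] / [4] / [8];  common shape = (4, 2, 1, 1)

Row-insert the values π_1, π_2, … into P one at a time, bumping the leftmost entry strictly greater than the inserted value down to the next row. The recording tableau Q records, in position (i, j), the step at which that cell was added to P.
  Insert 1 (step 1): P = [1];  Q = [1]
  Insert 8 (step 2): P = [1, 8];  Q = [1, 2]
  Insert 5 (step 3): P = [1, 5] / [8];  Q = [1, 2] / [3]
  Insert 3 (step 4): P = [1, 3] / [5] / [8];  Q = [1, 2] / [3] / [4]
  Insert 6 (step 5): P = [1, 3, 6] / [5] / [8];  Q = [1, 2, 5] / [3] / [4]
  Insert 7 (step 6): P = [1, 3, 6, 7] / [5] / [8];  Q = [1, 2, 5, 6] / [3] / [4]
  Insert 4 (step 7): P = [1, 3, 4, 7] / [5, 6] / [8];  Q = [1, 2, 5, 6] / [3, 7] / [4]
  Insert 2 (step 8): P = [1, 2, 4, 7] / [3, 6] / [5] / [8];  Q = [1, 2, 5, 6] / [3, 7] / [4] / [8]
Final shape: (4, 2, 1, 1).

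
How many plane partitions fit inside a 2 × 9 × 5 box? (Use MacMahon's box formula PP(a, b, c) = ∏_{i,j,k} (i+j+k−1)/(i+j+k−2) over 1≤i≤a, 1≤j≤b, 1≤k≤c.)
PP(2, 9, 5) = 1002001

Evaluate the triple product over i = 1..2, j = 1..9, k = 1..5. The factors are (2/1) · (3/2) · (4/3) · (5/4) · (6/5) · (3/2) · (4/3) · (5/4) · … (90 factors total). The numerators and denominators telescope so the product is an integer; carrying out the multiplication exactly gives PP(2, 9, 5) = 1002001.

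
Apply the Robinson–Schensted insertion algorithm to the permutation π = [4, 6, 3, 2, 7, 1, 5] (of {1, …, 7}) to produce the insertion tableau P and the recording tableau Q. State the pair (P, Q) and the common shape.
P = [1, 5, 7] / [2, 6] / [3] / [4];  Q = [1, 2, 5] / [3, 7] / [4] / [6];  common shape = (3, 2, 1, 1)

Row-insert the values π_1, π_2, … into P one at a time, bumping the leftmost entry strictly greater than the inserted value down to the next row. The recording tableau Q records, in position (i, j), the step at which that cell was added to P.
  Insert 4 (step 1): P = [4];  Q = [1]
  Insert 6 (step 2): P = [4, 6];  Q = [1, 2]
  Insert 3 (step 3): P = [3, 6] / [4];  Q = [1, 2] / [3]
  Insert 2 (step 4): P = [2, 6] / [3] / [4];  Q = [1, 2] / [3] / [4]
  Insert 7 (step 5): P = [2, 6, 7] / [3] / [4];  Q = [1, 2, 5] / [3] / [4]
  Insert 1 (step 6): P = [1, 6, 7] / [2] / [3] / [4];  Q = [1, 2, 5] / [3] / [4] / [6]
  Insert 5 (step 7): P = [1, 5, 7] / [2, 6] / [3] / [4];  Q = [1, 2, 5] / [3, 7] / [4] / [6]
Final shape: (3, 2, 1, 1).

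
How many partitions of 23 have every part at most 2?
p(23, parts ≤ 2) = 12

Use the recurrence p(n, m) = p(n, m−1) + p(n−m, m): either the largest part is < m (count p(n, m−1)) or the largest part is exactly m (remove one copy of m, count p(n−m, m)). With p(0, ·) = 1 this gives p(23, parts ≤ 2) = 12. (By conjugating Young diagrams, this also counts partitions of 23 into at most 2 parts.)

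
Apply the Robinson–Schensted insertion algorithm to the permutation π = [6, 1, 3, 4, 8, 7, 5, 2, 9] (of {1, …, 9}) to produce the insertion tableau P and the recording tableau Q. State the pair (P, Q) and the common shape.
P = [1, 2, 4, 5, 9] / [3, 7] / [6] / [8];  Q = [1, 3, 4, 5, 9] / [2, 6] / [7] / [8];  common shape = (5, 2, 1, 1)

Row-insert the values π_1, π_2, … into P one at a time, bumping the leftmost entry strictly greater than the inserted value down to the next row. The recording tableau Q records, in position (i, j), the step at which that cell was added to P.
  Insert 6 (step 1): P = [6];  Q = [1]
  Insert 1 (step 2): P = [1] / [6];  Q = [1] / [2]
  Insert 3 (step 3): P = [1, 3] / [6];  Q = [1, 3] / [2]
  Insert 4 (step 4): P = [1, 3, 4] / [6];  Q = [1, 3, 4] / [2]
  Insert 8 (step 5): P = [1, 3, 4, 8] / [6];  Q = [1, 3, 4, 5] / [2]
  Insert 7 (step 6): P = [1, 3, 4, 7] / [6, 8];  Q = [1, 3, 4, 5] / [2, 6]
  Insert 5 (step 7): P = [1, 3, 4, 5] / [6, 7] / [8];  Q = [1, 3, 4, 5] / [2, 6] / [7]
  Insert 2 (step 8): P = [1, 2, 4, 5] / [3, 7] / [6] / [8];  Q = [1, 3, 4, 5] / [2, 6] / [7] / [8]
  Insert 9 (step 9): P = [1, 2, 4, 5, 9] / [3, 7] / [6] / [8];  Q = [1, 3, 4, 5, 9] / [2, 6] / [7] / [8]
Final shape: (5, 2, 1, 1).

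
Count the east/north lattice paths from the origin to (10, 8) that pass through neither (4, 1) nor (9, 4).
Number of paths = 33003

Inclusion–exclusion. Total paths: C(18, 10) = 43758. Through P₁: C(5, 4)·C(13, 6) = 8580. Through P₂: C(13, 9)·C(5, 1) = 3575. Since P₁ is strictly southwest of P₂, a monotone path through both must visit P₁ then P₂; paths through both = C(5, 4)·C(8, 5)·C(5, 1) = 1400. Avoid both = 43758 − 8580 − 3575 + 1400 = 33003.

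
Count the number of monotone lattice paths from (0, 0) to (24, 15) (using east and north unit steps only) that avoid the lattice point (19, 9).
Number of paths = 21949852860

Total paths from (0, 0) to (24, 15): C(39, 24) = 25140840660. Paths through (19, 9): (paths (0, 0) → (19, 9)) × (paths (19, 9) → (24, 15)) = C(28, 19) · C(11, 5) = 6906900 · 462 = 3190987800. Avoidance count = 25140840660 − 3190987800 = 21949852860.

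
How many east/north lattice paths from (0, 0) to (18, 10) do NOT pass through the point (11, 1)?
Number of paths = 12985830

Total paths from (0, 0) to (18, 10): C(28, 18) = 13123110. Paths through (11, 1): (paths (0, 0) → (11, 1)) × (paths (11, 1) → (18, 10)) = C(12, 11) · C(16, 7) = 12 · 11440 = 137280. Avoidance count = 13123110 − 137280 = 12985830.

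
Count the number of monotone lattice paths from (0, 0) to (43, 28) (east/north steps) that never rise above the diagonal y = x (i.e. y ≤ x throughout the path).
Number of paths = 16789710098594851040

By the reflection principle (André's argument), the number of monotone paths to (43, 28) with n ≤ m that never go above y = x is C(71, 43) − C(71, 44) = 46171702771135840360 − 29381992672540989320 = 16789710098594851040.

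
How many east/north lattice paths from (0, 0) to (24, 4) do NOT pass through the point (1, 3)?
Number of paths = 20379

Total paths from (0, 0) to (24, 4): C(28, 24) = 20475. Paths through (1, 3): (paths (0, 0) → (1, 3)) × (paths (1, 3) → (24, 4)) = C(4, 1) · C(24, 23) = 4 · 24 = 96. Avoidance count = 20475 − 96 = 20379.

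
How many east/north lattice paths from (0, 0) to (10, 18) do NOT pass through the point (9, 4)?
Number of paths = 13112385

Total paths from (0, 0) to (10, 18): C(28, 10) = 13123110. Paths through (9, 4): (paths (0, 0) → (9, 4)) × (paths (9, 4) → (10, 18)) = C(13, 9) · C(15, 1) = 715 · 15 = 10725. Avoidance count = 13123110 − 10725 = 13112385.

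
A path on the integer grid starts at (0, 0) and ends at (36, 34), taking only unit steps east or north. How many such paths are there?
Number of paths = 109069992321755544170

A monotone lattice path from (0, 0) to (36, 34) consists of 36 east steps and 34 north steps in some order, so it is determined by which 36 of the 70 steps are east. The count is C(70, 36) = 109069992321755544170.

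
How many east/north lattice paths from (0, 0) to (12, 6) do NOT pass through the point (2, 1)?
Number of paths = 9555

Total paths from (0, 0) to (12, 6): C(18, 12) = 18564. Paths through (2, 1): (paths (0, 0) → (2, 1)) × (paths (2, 1) → (12, 6)) = C(3, 2) · C(15, 10) = 3 · 3003 = 9009. Avoidance count = 18564 − 9009 = 9555.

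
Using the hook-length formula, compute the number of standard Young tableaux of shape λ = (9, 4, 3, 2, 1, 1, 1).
# SYT of shape (9, 4, 3, 2, 1, 1, 1) = 481574912

Hook-length formula: f^λ = n! / Π hook(c), product over all cells c of the Young diagram. For λ = (9, 4, 3, 2, 1, 1, 1), n = 21 boxes. Hook lengths by row (left-to-right, top-to-bottom): [15, 11, 9, 7, 5, 4, 3, 2, 1]; [9, 5, 3, 1]; [7, 3, 1]; [5, 1]; [3]; [2]; [1]. Product of hooks = 106091370000. So f^λ = 21! / 106091370000 = 51090942171709440000 / 106091370000 = 481574912.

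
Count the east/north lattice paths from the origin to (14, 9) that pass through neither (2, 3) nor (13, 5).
Number of paths = 592610

Inclusion–exclusion. Total paths: C(23, 14) = 817190. Through P₁: C(5, 2)·C(18, 12) = 185640. Through P₂: C(18, 13)·C(5, 1) = 42840. Since P₁ is strictly southwest of P₂, a monotone path through both must visit P₁ then P₂; paths through both = C(5, 2)·C(13, 11)·C(5, 1) = 3900. Avoid both = 817190 − 185640 − 42840 + 3900 = 592610.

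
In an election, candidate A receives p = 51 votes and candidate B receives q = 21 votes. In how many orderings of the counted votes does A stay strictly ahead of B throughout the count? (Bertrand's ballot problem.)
Strict-lead orderings = 321955374231056280

Total orderings of the 72 votes with 51 for A: C(72, 51) = 772692898154535072. By the Bertrand ballot formula (Cycle Lemma / reflection principle), the number of orderings in which A is strictly ahead of B throughout is (p − q)/(p + q) · C(p + q, p) = (51 − 21)/(51 + 21) · 772692898154535072 = 321955374231056280.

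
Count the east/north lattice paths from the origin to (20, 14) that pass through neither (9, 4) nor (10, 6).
Number of paths = 883230546

Inclusion–exclusion. Total paths: C(34, 20) = 1391975640. Through P₁: C(13, 9)·C(21, 11) = 252191940. Through P₂: C(16, 10)·C(18, 10) = 350414064. Since P₁ is strictly southwest of P₂, a monotone path through both must visit P₁ then P₂; paths through both = C(13, 9)·C(3, 1)·C(18, 10) = 93860910. Avoid both = 1391975640 − 252191940 − 350414064 + 93860910 = 883230546.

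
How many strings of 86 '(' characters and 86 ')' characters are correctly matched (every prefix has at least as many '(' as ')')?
C_86 = 4180080073556524734514695828170907458428751314320

These balanced parentheses are counted by the Catalan number C_n = (1/(n + 1)) · C(2n, n). For n = 86: C_86 = (1/87) · C(172, 86) = 363666966399417651902778537050868948883301364345840/87 = 4180080073556524734514695828170907458428751314320.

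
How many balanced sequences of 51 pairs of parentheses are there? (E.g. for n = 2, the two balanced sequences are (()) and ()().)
C_51 = 7684785670514316385230816156

These balanced parentheses are counted by the Catalan number C_n = (1/(n + 1)) · C(2n, n). For n = 51: C_51 = (1/52) · C(102, 51) = 399608854866744452032002440112/52 = 7684785670514316385230816156.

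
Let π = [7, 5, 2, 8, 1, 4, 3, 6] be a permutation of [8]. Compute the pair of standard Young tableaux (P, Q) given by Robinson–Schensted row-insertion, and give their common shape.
P = [1, 3, 6] / [2, 4] / [5, 8] / [7];  Q = [1, 4, 8] / [2, 6] / [3, 7] / [5];  common shape = (3, 2, 2, 1)

Row-insert the values π_1, π_2, … into P one at a time, bumping the leftmost entry strictly greater than the inserted value down to the next row. The recording tableau Q records, in position (i, j), the step at which that cell was added to P.
  Insert 7 (step 1): P = [7];  Q = [1]
  Insert 5 (step 2): P = [5] / [7];  Q = [1] / [2]
  Insert 2 (step 3): P = [2] / [5] / [7];  Q = [1] / [2] / [3]
  Insert 8 (step 4): P = [2, 8] / [5] / [7];  Q = [1, 4] / [2] / [3]
  Insert 1 (step 5): P = [1, 8] / [2] / [5] / [7];  Q = [1, 4] / [2] / [3] / [5]
  Insert 4 (step 6): P = [1, 4] / [2, 8] / [5] / [7];  Q = [1, 4] / [2, 6] / [3] / [5]
  Insert 3 (step 7): P = [1, 3] / [2, 4] / [5, 8] / [7];  Q = [1, 4] / [2, 6] / [3, 7] / [5]
  Insert 6 (step 8): P = [1, 3, 6] / [2, 4] / [5, 8] / [7];  Q = [1, 4, 8] / [2, 6] / [3, 7] / [5]
Final shape: (3, 2, 2, 1).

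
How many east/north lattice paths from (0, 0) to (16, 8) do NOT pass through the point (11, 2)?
Number of paths = 699435

Total paths from (0, 0) to (16, 8): C(24, 16) = 735471. Paths through (11, 2): (paths (0, 0) → (11, 2)) × (paths (11, 2) → (16, 8)) = C(13, 11) · C(11, 5) = 78 · 462 = 36036. Avoidance count = 735471 − 36036 = 699435.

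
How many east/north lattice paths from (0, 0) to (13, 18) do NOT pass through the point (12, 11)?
Number of paths = 195436451

Total paths from (0, 0) to (13, 18): C(31, 13) = 206253075. Paths through (12, 11): (paths (0, 0) → (12, 11)) × (paths (12, 11) → (13, 18)) = C(23, 12) · C(8, 1) = 1352078 · 8 = 10816624. Avoidance count = 206253075 − 10816624 = 195436451.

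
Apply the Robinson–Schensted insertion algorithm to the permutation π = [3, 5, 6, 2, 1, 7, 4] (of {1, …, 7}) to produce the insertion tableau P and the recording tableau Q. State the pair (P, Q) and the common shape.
P = [1, 4, 6, 7] / [2, 5] / [3];  Q = [1, 2, 3, 6] / [4, 7] / [5];  common shape = (4, 2, 1)

Row-insert the values π_1, π_2, … into P one at a time, bumping the leftmost entry strictly greater than the inserted value down to the next row. The recording tableau Q records, in position (i, j), the step at which that cell was added to P.
  Insert 3 (step 1): P = [3];  Q = [1]
  Insert 5 (step 2): P = [3, 5];  Q = [1, 2]
  Insert 6 (step 3): P = [3, 5, 6];  Q = [1, 2, 3]
  Insert 2 (step 4): P = [2, 5, 6] / [3];  Q = [1, 2, 3] / [4]
  Insert 1 (step 5): P = [1, 5, 6] / [2] / [3];  Q = [1, 2, 3] / [4] / [5]
  Insert 7 (step 6): P = [1, 5, 6, 7] / [2] / [3];  Q = [1, 2, 3, 6] / [4] / [5]
  Insert 4 (step 7): P = [1, 4, 6, 7] / [2, 5] / [3];  Q = [1, 2, 3, 6] / [4, 7] / [5]
Final shape: (4, 2, 1).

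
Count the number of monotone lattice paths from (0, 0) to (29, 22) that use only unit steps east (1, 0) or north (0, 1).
Number of paths = 156077261327400

A monotone lattice path from (0, 0) to (29, 22) consists of 29 east steps and 22 north steps in some order, so it is determined by which 29 of the 51 steps are east. The count is C(51, 29) = 156077261327400.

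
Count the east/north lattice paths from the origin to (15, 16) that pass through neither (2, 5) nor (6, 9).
Number of paths = 207680771

Inclusion–exclusion. Total paths: C(31, 15) = 300540195. Through P₁: C(7, 2)·C(24, 13) = 52419024. Through P₂: C(15, 6)·C(16, 9) = 57257200. Since P₁ is strictly southwest of P₂, a monotone path through both must visit P₁ then P₂; paths through both = C(7, 2)·C(8, 4)·C(16, 9) = 16816800. Avoid both = 300540195 − 52419024 − 57257200 + 16816800 = 207680771.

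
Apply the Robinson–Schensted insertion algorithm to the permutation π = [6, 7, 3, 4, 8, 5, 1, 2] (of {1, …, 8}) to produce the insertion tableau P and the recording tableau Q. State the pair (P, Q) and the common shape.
P = [1, 2, 5] / [3, 4, 8] / [6, 7];  Q = [1, 2, 5] / [3, 4, 6] / [7, 8];  common shape = (3, 3, 2)

Row-insert the values π_1, π_2, … into P one at a time, bumping the leftmost entry strictly greater than the inserted value down to the next row. The recording tableau Q records, in position (i, j), the step at which that cell was added to P.
  Insert 6 (step 1): P = [6];  Q = [1]
  Insert 7 (step 2): P = [6, 7];  Q = [1, 2]
  Insert 3 (step 3): P = [3, 7] / [6];  Q = [1, 2] / [3]
  Insert 4 (step 4): P = [3, 4] / [6, 7];  Q = [1, 2] / [3, 4]
  Insert 8 (step 5): P = [3, 4, 8] / [6, 7];  Q = [1, 2, 5] / [3, 4]
  Insert 5 (step 6): P = [3, 4, 5] / [6, 7, 8];  Q = [1, 2, 5] / [3, 4, 6]
  Insert 1 (step 7): P = [1, 4, 5] / [3, 7, 8] / [6];  Q = [1, 2, 5] / [3, 4, 6] / [7]
  Insert 2 (step 8): P = [1, 2, 5] / [3, 4, 8] / [6, 7];  Q = [1, 2, 5] / [3, 4, 6] / [7, 8]
Final shape: (3, 3, 2).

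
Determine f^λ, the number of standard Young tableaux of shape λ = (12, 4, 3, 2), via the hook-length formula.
# SYT of shape (12, 4, 3, 2) = 23279256

Hook-length formula: f^λ = n! / Π hook(c), product over all cells c of the Young diagram. For λ = (12, 4, 3, 2), n = 21 boxes. Hook lengths by row (left-to-right, top-to-bottom): [15, 14, 12, 10, 8, 7, 6, 5, 4, 3, 2, 1]; [6, 5, 3, 1]; [4, 3, 1]; [2, 1]. Product of hooks = 2194698240000. So f^λ = 21! / 2194698240000 = 51090942171709440000 / 2194698240000 = 23279256.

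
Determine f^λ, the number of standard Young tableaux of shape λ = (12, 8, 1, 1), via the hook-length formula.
# SYT of shape (12, 8, 1, 1) = 7759752

Hook-length formula: f^λ = n! / Π hook(c), product over all cells c of the Young diagram. For λ = (12, 8, 1, 1), n = 22 boxes. Hook lengths by row (left-to-right, top-to-bottom): [15, 12, 11, 10, 9, 8, 7, 6, 4, 3, 2, 1]; [10, 7, 6, 5, 4, 3, 2, 1]; [2]; [1]. Product of hooks = 144850083840000. So f^λ = 22! / 144850083840000 = 1124000727777607680000 / 144850083840000 = 7759752.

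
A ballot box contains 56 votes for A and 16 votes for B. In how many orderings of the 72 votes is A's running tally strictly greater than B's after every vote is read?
Strict-lead orderings = 2286836123425060

Total orderings of the 72 votes with 56 for A: C(72, 56) = 4116305022165108. By the Bertrand ballot formula (Cycle Lemma / reflection principle), the number of orderings in which A is strictly ahead of B throughout is (p − q)/(p + q) · C(p + q, p) = (56 − 16)/(56 + 16) · 4116305022165108 = 2286836123425060.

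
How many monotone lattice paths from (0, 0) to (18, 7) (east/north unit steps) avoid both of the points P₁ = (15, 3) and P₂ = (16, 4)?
Number of paths = 420010

Inclusion–exclusion. Total paths: C(25, 18) = 480700. Through P₁: C(18, 15)·C(7, 3) = 28560. Through P₂: C(20, 16)·C(5, 2) = 48450. Since P₁ is strictly southwest of P₂, a monotone path through both must visit P₁ then P₂; paths through both = C(18, 15)·C(2, 1)·C(5, 2) = 16320. Avoid both = 480700 − 28560 − 48450 + 16320 = 420010.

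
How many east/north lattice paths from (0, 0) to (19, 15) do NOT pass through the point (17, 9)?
Number of paths = 1768480120

Total paths from (0, 0) to (19, 15): C(34, 19) = 1855967520. Paths through (17, 9): (paths (0, 0) → (17, 9)) × (paths (17, 9) → (19, 15)) = C(26, 17) · C(8, 2) = 3124550 · 28 = 87487400. Avoidance count = 1855967520 − 87487400 = 1768480120.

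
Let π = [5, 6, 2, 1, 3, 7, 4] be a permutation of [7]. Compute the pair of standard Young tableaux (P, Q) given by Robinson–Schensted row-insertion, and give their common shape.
P = [1, 3, 4] / [2, 6, 7] / [5];  Q = [1, 2, 6] / [3, 5, 7] / [4];  common shape = (3, 3, 1)

Row-insert the values π_1, π_2, … into P one at a time, bumping the leftmost entry strictly greater than the inserted value down to the next row. The recording tableau Q records, in position (i, j), the step at which that cell was added to P.
  Insert 5 (step 1): P = [5];  Q = [1]
  Insert 6 (step 2): P = [5, 6];  Q = [1, 2]
  Insert 2 (step 3): P = [2, 6] / [5];  Q = [1, 2] / [3]
  Insert 1 (step 4): P = [1, 6] / [2] / [5];  Q = [1, 2] / [3] / [4]
  Insert 3 (step 5): P = [1, 3] / [2, 6] / [5];  Q = [1, 2] / [3, 5] / [4]
  Insert 7 (step 6): P = [1, 3, 7] / [2, 6] / [5];  Q = [1, 2, 6] / [3, 5] / [4]
  Insert 4 (step 7): P = [1, 3, 4] / [2, 6, 7] / [5];  Q = [1, 2, 6] / [3, 5, 7] / [4]
Final shape: (3, 3, 1).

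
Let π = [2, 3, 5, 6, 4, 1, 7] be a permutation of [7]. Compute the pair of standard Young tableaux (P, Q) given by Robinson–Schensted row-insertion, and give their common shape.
P = [1, 3, 4, 6, 7] / [2] / [5];  Q = [1, 2, 3, 4, 7] / [5] / [6];  common shape = (5, 1, 1)

Row-insert the values π_1, π_2, … into P one at a time, bumping the leftmost entry strictly greater than the inserted value down to the next row. The recording tableau Q records, in position (i, j), the step at which that cell was added to P.
  Insert 2 (step 1): P = [2];  Q = [1]
  Insert 3 (step 2): P = [2, 3];  Q = [1, 2]
  Insert 5 (step 3): P = [2, 3, 5];  Q = [1, 2, 3]
  Insert 6 (step 4): P = [2, 3, 5, 6];  Q = [1, 2, 3, 4]
  Insert 4 (step 5): P = [2, 3, 4, 6] / [5];  Q = [1, 2, 3, 4] / [5]
  Insert 1 (step 6): P = [1, 3, 4, 6] / [2] / [5];  Q = [1, 2, 3, 4] / [5] / [6]
  Insert 7 (step 7): P = [1, 3, 4, 6, 7] / [2] / [5];  Q = [1, 2, 3, 4, 7] / [5] / [6]
Final shape: (5, 1, 1).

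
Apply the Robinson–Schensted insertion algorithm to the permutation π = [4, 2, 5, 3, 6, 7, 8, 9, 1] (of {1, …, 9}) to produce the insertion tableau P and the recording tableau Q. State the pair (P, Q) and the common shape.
P = [1, 3, 6, 7, 8, 9] / [2, 5] / [4];  Q = [1, 3, 5, 6, 7, 8] / [2, 4] / [9];  common shape = (6, 2, 1)

Row-insert the values π_1, π_2, … into P one at a time, bumping the leftmost entry strictly greater than the inserted value down to the next row. The recording tableau Q records, in position (i, j), the step at which that cell was added to P.
  Insert 4 (step 1): P = [4];  Q = [1]
  Insert 2 (step 2): P = [2] / [4];  Q = [1] / [2]
  Insert 5 (step 3): P = [2, 5] / [4];  Q = [1, 3] / [2]
  Insert 3 (step 4): P = [2, 3] / [4, 5];  Q = [1, 3] / [2, 4]
  Insert 6 (step 5): P = [2, 3, 6] / [4, 5];  Q = [1, 3, 5] / [2, 4]
  Insert 7 (step 6): P = [2, 3, 6, 7] / [4, 5];  Q = [1, 3, 5, 6] / [2, 4]
  Insert 8 (step 7): P = [2, 3, 6, 7, 8] / [4, 5];  Q = [1, 3, 5, 6, 7] / [2, 4]
  Insert 9 (step 8): P = [2, 3, 6, 7, 8, 9] / [4, 5];  Q = [1, 3, 5, 6, 7, 8] / [2, 4]
  Insert 1 (step 9): P = [1, 3, 6, 7, 8, 9] / [2, 5] / [4];  Q = [1, 3, 5, 6, 7, 8] / [2, 4] / [9]
Final shape: (6, 2, 1).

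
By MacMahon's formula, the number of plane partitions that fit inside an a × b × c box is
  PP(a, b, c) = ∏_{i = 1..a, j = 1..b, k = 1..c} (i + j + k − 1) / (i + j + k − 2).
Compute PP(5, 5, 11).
PP(5, 5, 11) = 46960429261824

Evaluate the triple product over i = 1..5, j = 1..5, k = 1..11. The factors are (2/1) · (3/2) · (4/3) · (5/4) · (6/5) · (7/6) · (8/7) · (9/8) · … (275 factors total). The numerators and denominators telescope so the product is an integer; carrying out the multiplication exactly gives PP(5, 5, 11) = 46960429261824.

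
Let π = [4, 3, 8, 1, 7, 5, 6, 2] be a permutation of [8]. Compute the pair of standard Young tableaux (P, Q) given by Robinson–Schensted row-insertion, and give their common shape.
P = [1, 2, 6] / [3, 5] / [4, 7] / [8];  Q = [1, 3, 7] / [2, 5] / [4, 6] / [8];  common shape = (3, 2, 2, 1)

Row-insert the values π_1, π_2, … into P one at a time, bumping the leftmost entry strictly greater than the inserted value down to the next row. The recording tableau Q records, in position (i, j), the step at which that cell was added to P.
  Insert 4 (step 1): P = [4];  Q = [1]
  Insert 3 (step 2): P = [3] / [4];  Q = [1] / [2]
  Insert 8 (step 3): P = [3, 8] / [4];  Q = [1, 3] / [2]
  Insert 1 (step 4): P = [1, 8] / [3] / [4];  Q = [1, 3] / [2] / [4]
  Insert 7 (step 5): P = [1, 7] / [3, 8] / [4];  Q = [1, 3] / [2, 5] / [4]
  Insert 5 (step 6): P = [1, 5] / [3, 7] / [4, 8];  Q = [1, 3] / [2, 5] / [4, 6]
  Insert 6 (step 7): P = [1, 5, 6] / [3, 7] / [4, 8];  Q = [1, 3, 7] / [2, 5] / [4, 6]
  Insert 2 (step 8): P = [1, 2, 6] / [3, 5] / [4, 7] / [8];  Q = [1, 3, 7] / [2, 5] / [4, 6] / [8]
Final shape: (3, 2, 2, 1).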